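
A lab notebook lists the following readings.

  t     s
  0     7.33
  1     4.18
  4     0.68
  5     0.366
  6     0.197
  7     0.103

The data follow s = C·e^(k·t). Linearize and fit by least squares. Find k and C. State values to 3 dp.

k = -0.609, C = 7.560

With ln sᵢ as the transformed response and tᵢ as the regressor:
AᵀA = [[127.0000, 23.0000]; [23.0000, 6]], rhs = [-30.7964, -1.8661]ᵀ  (here Σt = 23.0000, Σ(t)² = 127.0000, Σln s = -1.8661, Σt·ln s = -30.7964).
Slope k = (n·Σt·ln s − Σt·Σln s)/(n·Σ(t)² − (Σt)²) = (6·-30.7964 − 23.0000·-1.8661)/233.0000 = -0.60884; ln C = (Σln s − k·Σt)/n = 2.02286, so C = exp(2.02286) = 7.55992.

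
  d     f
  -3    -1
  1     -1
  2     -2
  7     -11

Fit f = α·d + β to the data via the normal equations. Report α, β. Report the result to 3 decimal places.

With design matrix A, AᵀA = [[63, 7]; [7, 4]] and Aᵀf = [-79, -15]ᵀ.
det = 63·4 − 7² = 203.
α = ((-79)·4 − 7·(-15))/203 = -211/203; β = (63·(-15) − 7·(-79))/203 = -56/29.

α = -1.039, β = -1.931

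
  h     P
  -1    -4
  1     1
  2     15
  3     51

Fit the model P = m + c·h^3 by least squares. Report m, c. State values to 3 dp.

m = -1.271, c = 1.945

Setting ∂/∂m … = 0 gives: 4·m + 35·c = 63;  35·m + 795·c = 1502.
(Σ1 = 4, Σh^3 = 35, Σh^3·h^3 = 795, ΣP = 63, Σh^3·P = 1502.)
det = 4·795 − 35² = 1955.
m = (63·795 − 35·1502)/1955 = -497/391; c = (4·1502 − 35·63)/1955 = 3803/1955.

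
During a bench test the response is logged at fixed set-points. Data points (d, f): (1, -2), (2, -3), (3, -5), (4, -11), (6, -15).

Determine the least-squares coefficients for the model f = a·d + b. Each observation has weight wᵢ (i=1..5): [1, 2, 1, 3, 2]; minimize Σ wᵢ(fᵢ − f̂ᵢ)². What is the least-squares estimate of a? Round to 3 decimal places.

The normal system AᵀWA·[a, b]ᵀ = AᵀWf is [[138, 32]; [32, 9]]·[a, b]ᵀ = [-341, -76]ᵀ.
Determinant 138·9 − 32² = 218.
a = ((-341)·9 − 32·(-76))/218 = -637/218; b = (138·(-76) − 32·(-341))/218 = 212/109.

a = -2.922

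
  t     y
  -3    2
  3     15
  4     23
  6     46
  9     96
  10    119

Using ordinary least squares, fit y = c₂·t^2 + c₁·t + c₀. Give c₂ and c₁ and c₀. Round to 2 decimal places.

c₂ = 0.99, c₁ = 1.98, c₀ = -0.76

Normal-equation sums: Σt^2·t^2 = 18275, Σt^2·t = 2009, Σt^2 = 251, Σt·t = 251, Σt = 29, Σ1 = 6.
Moment sums: Σt^2·y = 21853, Σt·y = 2461, Σy = 301.
Row-reducing yields c₂ = 15047/15224, c₁ = 150811/76120, c₀ = -14391/19030.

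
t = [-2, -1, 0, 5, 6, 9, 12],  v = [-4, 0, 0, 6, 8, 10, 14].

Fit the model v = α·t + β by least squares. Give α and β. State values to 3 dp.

α = 1.189, β = -0.069

Normal-equation sums: Σt·t = 291, Σt = 29, Σ1 = 7.
And Σt·v = 344, Σv = 34.
So AᵀA·[α, β]ᵀ = Aᵀv: [[291, 29]; [29, 7]]·[α, β]ᵀ = [344, 34]ᵀ.
det = 291·7 − 29² = 1196.
α = (344·7 − 29·34)/1196 = 711/598; β = (291·34 − 29·344)/1196 = -41/598.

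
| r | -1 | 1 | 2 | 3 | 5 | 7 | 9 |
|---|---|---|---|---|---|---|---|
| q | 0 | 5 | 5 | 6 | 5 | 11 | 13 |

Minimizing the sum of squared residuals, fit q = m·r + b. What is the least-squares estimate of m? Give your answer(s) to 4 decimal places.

m = 1.1556

From the data, Σr·r = 170, Σr = 26, Σ1 = 7.
Moment sums: Σr·q = 252, Σq = 45.
Determinant 170·7 − 26² = 514.
m = (252·7 − 26·45)/514 = 297/257; b = (170·45 − 26·252)/514 = 549/257.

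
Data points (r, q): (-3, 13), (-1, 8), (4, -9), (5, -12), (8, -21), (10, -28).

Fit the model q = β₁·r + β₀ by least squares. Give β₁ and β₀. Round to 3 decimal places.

β₁ = -3.179, β₀ = 4.018

Normal-equation sums: Σr·r = 215, Σr = 23, Σ1 = 6.
And Σr·q = -591, Σq = -49.
So AᵀA·[β₁, β₀]ᵀ = Aᵀq: [[215, 23]; [23, 6]]·[β₁, β₀]ᵀ = [-591, -49]ᵀ.
Eliminating β₀: 6·(row 1) − 23·(row 2) gives 761·β₁ = 6·(-591) − 23·(-49) = -2419, so β₁ = -2419/761.
Then β₀ = ((-49) − 23·(-2419/761))/6 = 3058/761.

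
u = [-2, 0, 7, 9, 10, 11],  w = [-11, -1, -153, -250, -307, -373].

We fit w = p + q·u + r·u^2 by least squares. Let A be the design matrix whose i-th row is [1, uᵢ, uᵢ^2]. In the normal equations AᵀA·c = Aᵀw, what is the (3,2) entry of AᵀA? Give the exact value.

3395

Row 3 ↔ basis u^2, column 2 ↔ basis u, so (AᵀA)_{3,2} = Σᵢ (u^2)·(u) = (4)·(-2) + (0)·(0) + (49)·(7) + (81)·(9) + (100)·(10) + (121)·(11) = 3395.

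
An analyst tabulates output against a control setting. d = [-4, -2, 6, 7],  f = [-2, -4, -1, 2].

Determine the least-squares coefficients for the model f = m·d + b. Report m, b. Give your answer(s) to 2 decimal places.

m = 0.35, b = -1.87

From the data, Σd·d = 105, Σd = 7, Σ1 = 4.
Moment sums: Σd·f = 24, Σf = -5.
Eliminating b: 4·(row 1) − 7·(row 2) gives 371·m = 4·24 − 7·(-5) = 131, so m = 131/371.
Then b = ((-5) − 7·(131/371))/4 = -99/53.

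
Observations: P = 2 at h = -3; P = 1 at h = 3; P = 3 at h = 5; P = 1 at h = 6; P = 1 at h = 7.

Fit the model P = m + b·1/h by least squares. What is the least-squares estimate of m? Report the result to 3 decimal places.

m = 1.694

Entries of XᵀX: Σ1 = 5, Σ1/h = 107/210, Σ1/h·1/h = 1521/4900.
Right-hand side: ΣP = 8, Σ1/h·P = 121/210.
So XᵀX·[m, b]ᵀ = XᵀP: [[5, 107/210]; [107/210, 1521/4900]]·[m, b]ᵀ = [8, 121/210]ᵀ.
Determinant 5·(1521/4900) − (107/210)² = 14249/11025.
m = (8·(1521/4900) − (107/210)·(121/210))/(14249/11025) = 96565/56996; b = (5·(121/210) − (107/210)·8)/(14249/11025) = -26355/28498.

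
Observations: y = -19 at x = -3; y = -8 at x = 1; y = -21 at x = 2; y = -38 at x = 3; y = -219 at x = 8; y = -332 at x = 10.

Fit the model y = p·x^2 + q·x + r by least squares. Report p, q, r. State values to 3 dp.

p = -2.976, q = -3.270, r = -1.982

Compute the Gram sums: Σx^2·x^2 = 14275, Σx^2·x = 1521, Σx^2 = 187, Σx·x = 187, Σx = 21, Σ1 = 6.
For Mᵀy: Σx^2·y = -47821, Σx·y = -5179, Σy = -637.
Solving the 3×3 system (Gaussian elimination) gives p = -927911/311840, q = -1019711/311840, r = -154533/77960.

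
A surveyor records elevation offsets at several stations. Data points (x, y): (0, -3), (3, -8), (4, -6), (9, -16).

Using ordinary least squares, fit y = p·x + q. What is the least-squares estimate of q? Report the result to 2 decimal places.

q = -2.54

AᵀA·[p, q]ᵀ = Aᵀy reads: 106·p + 16·q = -192;  16·p + 4·q = -33.
(Σx·x = 106, Σx = 16, Σ1 = 4, Σx·y = -192, Σy = -33.)
det = 106·4 − 16² = 168.
p = ((-192)·4 − 16·(-33))/168 = -10/7; q = (106·(-33) − 16·(-192))/168 = -71/28.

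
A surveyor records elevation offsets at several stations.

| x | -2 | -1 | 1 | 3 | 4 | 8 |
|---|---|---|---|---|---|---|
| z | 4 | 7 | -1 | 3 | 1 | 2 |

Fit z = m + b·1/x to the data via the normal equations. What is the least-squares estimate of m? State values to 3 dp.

Normal-equation sums: Σ1 = 6, Σ1/x = 5/24, Σ1/x·1/x = 1405/576.
Right-hand side: Σz = 16, Σ1/x·z = -17/2.
MᵀM·[m, b]ᵀ = Mᵀz becomes [[6, 5/24]; [5/24, 1405/576]]·[m, b]ᵀ = [16, -17/2]ᵀ.
Δ = 6·(1405/576) − (5/24)² = 8405/576.
m = (16·(1405/576) − (5/24)·(-17/2))/(8405/576) = 4700/1681; b = (6·(-17/2) − (5/24)·16)/(8405/576) = -31296/8405.

m = 2.796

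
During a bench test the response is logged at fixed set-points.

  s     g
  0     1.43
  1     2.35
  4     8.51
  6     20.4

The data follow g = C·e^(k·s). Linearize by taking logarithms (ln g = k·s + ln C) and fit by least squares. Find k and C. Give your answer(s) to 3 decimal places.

k = 0.439, C = 1.468

Let Y = ln g. Fitting Y = k·s + ln C by least squares:
Sums: Σs = 11.0000, Σ(s)² = 53.0000, Σln g = 6.3689, Σs·ln g = 27.5126.
Normal system: [[53.0000, 11.0000]; [11.0000, 4]]·[k, ln C]ᵀ = [27.5126, 6.3689]ᵀ.
Slope k = (n·Σs·ln g − Σs·Σln g)/(n·Σ(s)² − (Σs)²) = (4·27.5126 − 11.0000·6.3689)/91.0000 = 0.43948; ln C = (Σln g − k·Σs)/n = 0.38364, so C = exp(0.38364) = 1.46762.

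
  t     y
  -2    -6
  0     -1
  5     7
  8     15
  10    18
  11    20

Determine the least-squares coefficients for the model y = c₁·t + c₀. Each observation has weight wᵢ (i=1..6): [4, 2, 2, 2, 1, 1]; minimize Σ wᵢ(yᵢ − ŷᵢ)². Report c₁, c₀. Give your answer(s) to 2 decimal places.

c₁ = 2.00, c₀ = -1.83

With design matrix A, AᵀWA = [[415, 39]; [39, 12]] and AᵀWy = [758, 56]ᵀ.
Eliminating c₀: 12·(row 1) − 39·(row 2) gives 3459·c₁ = 12·758 − 39·56 = 6912, so c₁ = 2304/1153.
Then c₀ = (56 − 39·(2304/1153))/12 = -6322/3459.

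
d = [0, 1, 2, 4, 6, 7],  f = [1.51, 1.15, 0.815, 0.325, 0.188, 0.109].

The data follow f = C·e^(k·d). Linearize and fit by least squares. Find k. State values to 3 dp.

With ln fᵢ as the transformed response and dᵢ as the regressor:
AᵀA = [[106.0000, 20.0000]; [20.0000, 6]], rhs = [-30.3078, -4.6643]ᵀ  (here Σd = 20.0000, Σ(d)² = 106.0000, Σln f = -4.6643, Σd·ln f = -30.3078).
Solving (det = 236.0000): k = -0.37525, ln C = 0.47346.

k = -0.375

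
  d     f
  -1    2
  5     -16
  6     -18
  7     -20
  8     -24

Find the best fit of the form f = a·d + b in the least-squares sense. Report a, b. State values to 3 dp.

Entries of MᵀM: Σd·d = 175, Σd = 25, Σ1 = 5.
Moment sums: Σd·f = -522, Σf = -76.
MᵀM·[a, b]ᵀ = Mᵀf becomes [[175, 25]; [25, 5]]·[a, b]ᵀ = [-522, -76]ᵀ.
Δ = 175·5 − 25² = 250.
a = ((-522)·5 − 25·(-76))/250 = -71/25; b = (175·(-76) − 25·(-522))/250 = -1.

a = -2.840, b = -1.000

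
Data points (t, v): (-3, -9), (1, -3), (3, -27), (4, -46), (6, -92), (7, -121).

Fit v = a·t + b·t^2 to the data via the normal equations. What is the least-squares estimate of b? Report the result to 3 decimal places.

b = -2.039

With design matrix X, XᵀX = [[120, 624]; [624, 4116]] and Xᵀv = [-1640, -10304]ᵀ.
det = 120·4116 − 624² = 104544.
a = ((-1640)·4116 − 624·(-10304))/104544 = -371/121; b = (120·(-10304) − 624·(-1640))/104544 = -740/363.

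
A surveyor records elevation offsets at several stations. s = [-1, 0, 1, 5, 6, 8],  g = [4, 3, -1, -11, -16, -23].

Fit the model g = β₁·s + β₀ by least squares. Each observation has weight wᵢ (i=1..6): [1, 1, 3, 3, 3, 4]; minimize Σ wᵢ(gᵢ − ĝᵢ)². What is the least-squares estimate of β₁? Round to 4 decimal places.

β₁ = -3.0691

The normal equations are: 443·β₁ + 67·β₀ = -1196;  67·β₁ + 15·β₀ = -169.
(Σwᵢ·s·s = 443, Σwᵢ·s = 67, Σwᵢ·1 = 15, Σwᵢ·s·g = -1196, Σwᵢ·g = -169.)
Determinant 443·15 − 67² = 2156.
β₁ = ((-1196)·15 − 67·(-169))/2156 = -6617/2156; β₀ = (443·(-169) − 67·(-1196))/2156 = 5265/2156.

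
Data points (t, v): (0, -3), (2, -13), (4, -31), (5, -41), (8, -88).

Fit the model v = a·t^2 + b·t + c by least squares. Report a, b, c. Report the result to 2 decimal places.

a = -0.95, b = -3.00, c = -3.11

From the data, Σt^2·t^2 = 4993, Σt^2·t = 709, Σt^2 = 109, Σt·t = 109, Σt = 19, Σ1 = 5.
And Σt^2·v = -7205, Σt·v = -1059, Σv = -176.
Normal equations: [[4993, 709, 109]; [709, 109, 19]; [109, 19, 5]]·[a, b, c]ᵀ = [-7205, -1059, -176]ᵀ.
Row-reducing yields a = -22297/23478, b = -70325/23478, c = -12186/3913.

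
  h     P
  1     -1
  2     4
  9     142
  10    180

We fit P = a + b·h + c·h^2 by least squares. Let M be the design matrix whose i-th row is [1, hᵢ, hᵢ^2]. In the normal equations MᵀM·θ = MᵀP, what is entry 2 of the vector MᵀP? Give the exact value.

Entry 2 ↔ basis h, so (MᵀP)_{2} = Σᵢ (h)·Pᵢ = (1)·(-1) + (2)·(4) + (9)·(142) + (10)·(180) = 3085.

3085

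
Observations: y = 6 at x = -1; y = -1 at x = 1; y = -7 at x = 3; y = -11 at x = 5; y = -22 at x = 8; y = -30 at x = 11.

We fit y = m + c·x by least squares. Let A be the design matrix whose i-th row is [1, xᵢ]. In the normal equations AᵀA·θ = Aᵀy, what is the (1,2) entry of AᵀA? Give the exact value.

27

Row 1 ↔ basis 1, column 2 ↔ basis x, so (AᵀA)_{1,2} = Σᵢ x = (1)·(-1) + (1)·(1) + (1)·(3) + (1)·(5) + (1)·(8) + (1)·(11) = 27.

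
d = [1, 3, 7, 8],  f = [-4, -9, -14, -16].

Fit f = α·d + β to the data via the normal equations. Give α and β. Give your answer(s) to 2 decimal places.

α = -1.61, β = -3.10

Forming AᵀA = [[123, 19]; [19, 4]] and Aᵀf = [-257, -43]ᵀ gives AᵀA·[α, β]ᵀ = Aᵀf.
det = 123·4 − 19² = 131.
α = ((-257)·4 − 19·(-43))/131 = -211/131; β = (123·(-43) − 19·(-257))/131 = -406/131.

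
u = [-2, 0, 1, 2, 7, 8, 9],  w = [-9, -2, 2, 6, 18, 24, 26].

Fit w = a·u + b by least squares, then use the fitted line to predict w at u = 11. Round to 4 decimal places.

Compute the Gram sums: Σu·u = 203, Σu = 25, Σ1 = 7.
For Xᵀw: Σu·w = 584, Σw = 65.
Eliminating b: 7·(row 1) − 25·(row 2) gives 796·a = 7·584 − 25·65 = 2463, so a = 2463/796.
Then b = (65 − 25·(2463/796))/7 = -1405/796.
At u = 11: ŵ = (2463/796)·(11) + (-1405/796)·(1) = 6422/199.

ŵ = 32.2714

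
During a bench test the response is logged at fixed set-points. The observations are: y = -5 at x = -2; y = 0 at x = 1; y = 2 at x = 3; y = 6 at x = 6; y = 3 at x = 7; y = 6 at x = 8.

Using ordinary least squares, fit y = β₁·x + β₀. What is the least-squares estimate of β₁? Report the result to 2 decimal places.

β₁ = 1.00

Compute the Gram sums: Σx·x = 163, Σx = 23, Σ1 = 6.
Right-hand side: Σx·y = 121, Σy = 12.
Eliminating β₀: 6·(row 1) − 23·(row 2) gives 449·β₁ = 6·121 − 23·12 = 450, so β₁ = 450/449.
Then β₀ = (12 − 23·(450/449))/6 = -827/449.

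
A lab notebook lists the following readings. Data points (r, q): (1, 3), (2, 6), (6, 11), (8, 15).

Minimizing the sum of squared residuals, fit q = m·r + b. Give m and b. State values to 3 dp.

Normal-equation sums: Σr·r = 105, Σr = 17, Σ1 = 4.
Moment sums: Σr·q = 201, Σq = 35.
MᵀM·[m, b]ᵀ = Mᵀq becomes [[105, 17]; [17, 4]]·[m, b]ᵀ = [201, 35]ᵀ.
Δ = 105·4 − 17² = 131.
m = (201·4 − 17·35)/131 = 209/131; b = (105·35 − 17·201)/131 = 258/131.

m = 1.595, b = 1.969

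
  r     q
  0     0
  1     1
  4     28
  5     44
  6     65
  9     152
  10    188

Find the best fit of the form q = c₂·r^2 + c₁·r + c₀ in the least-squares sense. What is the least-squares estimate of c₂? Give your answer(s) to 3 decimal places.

c₂ = 1.991

From the data, Σr^2·r^2 = 18739, Σr^2·r = 2135, Σr^2 = 259, Σr·r = 259, Σr = 35, Σ1 = 7.
And Σr^2·q = 35001, Σr·q = 3971, Σq = 478.
Inverting the 3×3 Gram matrix, [c₂, c₁, c₀]ᵀ = [215/108, -821/756, 11/189]ᵀ.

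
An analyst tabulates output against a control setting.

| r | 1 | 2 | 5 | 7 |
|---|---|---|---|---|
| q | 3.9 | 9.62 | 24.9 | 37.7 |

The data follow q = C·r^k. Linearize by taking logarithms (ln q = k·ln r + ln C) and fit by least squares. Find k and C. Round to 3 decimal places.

With ln qᵢ as the transformed response and ln rᵢ as the regressor:
Sums: Σln r = 4.2485, Σ(ln r)² = 6.8573, Σln q = 10.4693, Σln r·ln q = 13.8063.
Normal system: [[6.8573, 4.2485]; [4.2485, 4]]·[k, ln C]ᵀ = [13.8063, 10.4693]ᵀ.
Δ = 6.8573·4 − (4.2485)² = 9.3795; k = (13.8063·4 − 4.2485·10.4693)/9.3795 = 1.14571, ln C = (6.8573·10.4693 − 4.2485·13.8063)/9.3795 = 1.40045, so C = exp(1.40045) = 4.05703.

k = 1.146, C = 4.057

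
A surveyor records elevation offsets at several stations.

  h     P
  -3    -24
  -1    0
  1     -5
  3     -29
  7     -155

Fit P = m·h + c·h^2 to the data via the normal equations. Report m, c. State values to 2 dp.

m = -1.08, c = -3.00

Normal-equation sums: Σh·h = 69, Σh·h^2 = 343, Σh^2·h^2 = 2565.
And Σh·P = -1105, Σh^2·P = -8077.
So XᵀX·[m, c]ᵀ = XᵀP: [[69, 343]; [343, 2565]]·[m, c]ᵀ = [-1105, -8077]ᵀ.
Eliminating c: 2565·(row 1) − 343·(row 2) gives 59336·m = 2565·(-1105) − 343·(-8077) = -63914, so m = -31957/29668.
Then c = ((-8077) − 343·(-31957/29668))/2565 = -89149/29668.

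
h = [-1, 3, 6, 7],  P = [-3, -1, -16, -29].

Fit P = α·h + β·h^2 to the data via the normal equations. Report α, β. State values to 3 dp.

α = 2.702, β = -0.950

Compute the Gram sums: Σh·h = 95, Σh·h^2 = 585, Σh^2·h^2 = 3779.
Right-hand side: Σh·P = -299, Σh^2·P = -2009.
So AᵀA·[α, β]ᵀ = AᵀP: [[95, 585]; [585, 3779]]·[α, β]ᵀ = [-299, -2009]ᵀ.
Δ = 95·3779 − 585² = 16780.
α = ((-299)·3779 − 585·(-2009))/16780 = 11336/4195; β = (95·(-2009) − 585·(-299))/16780 = -797/839.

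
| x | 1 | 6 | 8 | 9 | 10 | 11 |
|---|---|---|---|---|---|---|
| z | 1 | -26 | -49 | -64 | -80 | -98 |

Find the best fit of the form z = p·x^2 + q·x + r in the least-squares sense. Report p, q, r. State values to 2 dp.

The normal system MᵀM·[p, q, r]ᵀ = Mᵀz is [[36595, 3789, 403]; [3789, 403, 45]; [403, 45, 6]]·[p, q, r]ᵀ = [-29113, -3001, -316]ᵀ.
Inverting the 3×3 Gram matrix, [p, q, r]ᵀ = [-99073/109456, 104927/109456, 6423/6841]ᵀ.

p = -0.91, q = 0.96, r = 0.94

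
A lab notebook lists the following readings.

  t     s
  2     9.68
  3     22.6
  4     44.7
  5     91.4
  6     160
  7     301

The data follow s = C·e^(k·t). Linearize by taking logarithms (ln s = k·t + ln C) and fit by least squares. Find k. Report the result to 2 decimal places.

Let Y = ln s. Fitting Y = k·t + ln C by least squares:
Σt = 27.0000, Σ(t)² = 139.0000, Σln s = 24.4855, Σt·ln s = 122.0709.
Equations: 139.0000·k + 27.0000·ln C = 122.0709;  27.0000·k + 6·ln C = 24.4855.
Solving (det = 105.0000): k = 0.67921, ln C = 1.02450.

k = 0.68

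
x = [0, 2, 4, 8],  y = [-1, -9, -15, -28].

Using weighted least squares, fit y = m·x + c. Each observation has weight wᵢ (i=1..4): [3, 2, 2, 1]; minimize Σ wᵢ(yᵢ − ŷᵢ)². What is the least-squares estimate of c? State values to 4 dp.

Sums needed: Σwᵢ·x·x = 104, Σwᵢ·x = 20, Σwᵢ·1 = 8.
Moment sums: Σwᵢ·x·y = -380, Σwᵢ·y = -79.
Eliminating c: 8·(row 1) − 20·(row 2) gives 432·m = 8·(-380) − 20·(-79) = -1460, so m = -365/108.
Then c = ((-79) − 20·(-365/108))/8 = -77/54.

c = -1.4259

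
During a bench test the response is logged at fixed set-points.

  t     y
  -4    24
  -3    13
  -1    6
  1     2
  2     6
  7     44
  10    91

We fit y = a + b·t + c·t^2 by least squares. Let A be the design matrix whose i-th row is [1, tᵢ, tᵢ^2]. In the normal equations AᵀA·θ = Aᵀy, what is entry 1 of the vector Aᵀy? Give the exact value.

Entry 1 ↔ basis 1, so (Aᵀy)_{1} = Σᵢ yᵢ = (1)·(24) + (1)·(13) + (1)·(6) + (1)·(2) + (1)·(6) + (1)·(44) + (1)·(91) = 186.

186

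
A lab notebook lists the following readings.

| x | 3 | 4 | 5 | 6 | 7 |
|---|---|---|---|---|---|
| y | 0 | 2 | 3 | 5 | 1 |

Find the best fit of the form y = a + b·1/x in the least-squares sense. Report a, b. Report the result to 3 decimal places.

With design matrix A, AᵀA = [[5, 153/140]; [153/140, 46181/176400]] and Aᵀy = [11, 218/105]ᵀ.
det = 5·(46181/176400) − (153/140)² = 1264/11025.
a = (11·(46181/176400) − (153/140)·(218/105))/(1264/11025) = 107743/20224; b = (5·(218/105) − (153/140)·11)/(1264/11025) = -72345/5056.

a = 5.327, b = -14.309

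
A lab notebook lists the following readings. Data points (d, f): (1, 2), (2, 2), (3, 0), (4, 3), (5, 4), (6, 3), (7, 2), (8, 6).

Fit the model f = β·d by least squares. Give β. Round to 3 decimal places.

From the data, Σd·d = 204.
Moment sums: Σd·f = 118.
MᵀM·[β]ᵀ = Mᵀf becomes [[204]]·[β]ᵀ = [118]ᵀ.
β = 118/204 = 0.578431.

β = 0.578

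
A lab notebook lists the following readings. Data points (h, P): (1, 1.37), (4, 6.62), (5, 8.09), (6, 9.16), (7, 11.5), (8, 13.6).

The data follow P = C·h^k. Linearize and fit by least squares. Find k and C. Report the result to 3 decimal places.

Linearized form: ln P = k·ln h + ln C. From the 6 transformed points,
Over the data: Σln h = 8.8128, Σ(ln h)² = 15.8331, Σln P = 11.5628, Σln h·ln P = 20.1335.
Normal system: [[15.8331, 8.8128]; [8.8128, 6]]·[k, ln C]ᵀ = [20.1335, 11.5628]ᵀ.
Solving (det = 17.3327): k = 1.09042, ln C = 0.32551, so C = exp(0.32551) = 1.38474.

k = 1.090, C = 1.385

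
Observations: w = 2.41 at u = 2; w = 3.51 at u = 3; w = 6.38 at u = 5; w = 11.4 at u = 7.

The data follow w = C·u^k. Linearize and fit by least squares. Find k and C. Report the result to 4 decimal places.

Let Y = ln w. Fitting Y = k·ln u + ln C by least squares:
XᵀX = [[8.0643, 5.3471]; [5.3471, 4]], rhs = [9.7073, 6.4220]ᵀ  (here Σln u = 5.3471, Σ(ln u)² = 8.0643, Σln w = 6.4220, Σln u·ln w = 9.7073).
Slope k = (n·Σln u·ln w − Σln u·Σln w)/(n·Σ(ln u)² − (Σln u)²) = (4·9.7073 − 5.3471·6.4220)/3.6655 = 1.22493; ln C = (Σln w − k·Σln u)/n = -0.03195, so C = exp(-0.03195) = 0.96856.

k = 1.2249, C = 0.9686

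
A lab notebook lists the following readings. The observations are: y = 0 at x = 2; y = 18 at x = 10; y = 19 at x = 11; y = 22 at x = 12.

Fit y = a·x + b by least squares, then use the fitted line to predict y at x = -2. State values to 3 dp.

Compute the Gram sums: Σx·x = 369, Σx = 35, Σ1 = 4.
For Mᵀy: Σx·y = 653, Σy = 59.
Eliminating b: 4·(row 1) − 35·(row 2) gives 251·a = 4·653 − 35·59 = 547, so a = 547/251.
Then b = (59 − 35·(547/251))/4 = -1084/251.
At x = -2: ŷ = (547/251)·(-2) + (-1084/251)·(1) = -2178/251.

ŷ = -8.677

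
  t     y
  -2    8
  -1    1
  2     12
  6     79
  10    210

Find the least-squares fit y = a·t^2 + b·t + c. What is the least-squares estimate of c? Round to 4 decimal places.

c = 1.3928

The normal equations are: 11329·a + 1215·b + 145·c = 23925;  1215·a + 145·b + 15·c = 2581;  145·a + 15·b + 5·c = 310.
Solving the 3×3 system (Gaussian elimination) gives a = 5143/2600, b = 1081/1000, c = 9053/6500.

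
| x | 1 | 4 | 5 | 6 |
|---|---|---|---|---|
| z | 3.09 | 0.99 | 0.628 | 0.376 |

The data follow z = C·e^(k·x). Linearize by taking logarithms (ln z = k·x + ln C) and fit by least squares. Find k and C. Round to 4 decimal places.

With ln zᵢ as the transformed response and xᵢ as the regressor:
Σx = 16.0000, Σ(x)² = 78.0000, Σln z = -0.3253, Σx·ln z = -7.1071.
Equations: 78.0000·k + 16.0000·ln C = -7.1071;  16.0000·k + 4·ln C = -0.3253.
Solving (det = 56.0000): k = -0.41472, ln C = 1.57756, so C = exp(1.57756) = 4.84312.

k = -0.4147, C = 4.8431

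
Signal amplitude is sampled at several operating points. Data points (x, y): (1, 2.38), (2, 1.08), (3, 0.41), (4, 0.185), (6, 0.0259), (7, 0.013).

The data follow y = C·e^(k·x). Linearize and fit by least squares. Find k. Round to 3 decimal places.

k = -0.887

With ln yᵢ as the transformed response and xᵢ as the regressor:
XᵀX = [[115.0000, 23.0000]; [23.0000, 6]], rhs = [-60.7241, -9.6313]ᵀ  (here Σx = 23.0000, Σ(x)² = 115.0000, Σln y = -9.6313, Σx·ln y = -60.7241).
Slope k = (n·Σx·ln y − Σx·Σln y)/(n·Σ(x)² − (Σx)²) = (6·-60.7241 − 23.0000·-9.6313)/161.0000 = -0.88712; ln C = (Σln y − k·Σx)/n = 1.79540.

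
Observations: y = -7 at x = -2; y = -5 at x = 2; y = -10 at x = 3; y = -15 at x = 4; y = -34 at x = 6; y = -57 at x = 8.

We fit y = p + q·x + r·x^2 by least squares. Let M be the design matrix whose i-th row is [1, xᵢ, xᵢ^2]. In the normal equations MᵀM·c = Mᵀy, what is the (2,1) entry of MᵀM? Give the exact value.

Row 2 ↔ basis x, column 1 ↔ basis 1, so (MᵀM)_{2,1} = Σᵢ x = (-2)·(1) + (2)·(1) + (3)·(1) + (4)·(1) + (6)·(1) + (8)·(1) = 21.

21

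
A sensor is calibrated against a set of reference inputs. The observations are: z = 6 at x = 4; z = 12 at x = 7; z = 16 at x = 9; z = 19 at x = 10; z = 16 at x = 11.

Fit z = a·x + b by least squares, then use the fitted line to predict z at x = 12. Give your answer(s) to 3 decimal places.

ẑ = 20.240

Forming MᵀM = [[367, 41]; [41, 5]] and Mᵀz = [618, 69]ᵀ gives MᵀM·[a, b]ᵀ = Mᵀz.
Eliminating b: 5·(row 1) − 41·(row 2) gives 154·a = 5·618 − 41·69 = 261, so a = 261/154.
Then b = (69 − 41·(261/154))/5 = -15/154.
At x = 12: ẑ = (261/154)·(12) + (-15/154)·(1) = 3117/154.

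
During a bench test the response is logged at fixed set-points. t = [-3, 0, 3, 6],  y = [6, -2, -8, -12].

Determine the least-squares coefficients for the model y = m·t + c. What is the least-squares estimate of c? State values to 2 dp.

Sums needed: Σt·t = 54, Σt = 6, Σ1 = 4.
Moment sums: Σt·y = -114, Σy = -16.
So XᵀX·[m, c]ᵀ = Xᵀy: [[54, 6]; [6, 4]]·[m, c]ᵀ = [-114, -16]ᵀ.
Eliminating c: 4·(row 1) − 6·(row 2) gives 180·m = 4·(-114) − 6·(-16) = -360, so m = -2.
Then c = ((-16) − 6·(-2))/4 = -1.

c = -1.00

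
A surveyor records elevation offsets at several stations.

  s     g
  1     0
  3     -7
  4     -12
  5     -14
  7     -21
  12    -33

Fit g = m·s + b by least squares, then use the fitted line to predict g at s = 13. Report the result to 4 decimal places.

Forming AᵀA = [[244, 32]; [32, 6]] and Aᵀg = [-682, -87]ᵀ gives AᵀA·[m, b]ᵀ = Aᵀg.
det = 244·6 − 32² = 440.
m = ((-682)·6 − 32·(-87))/440 = -327/110; b = (244·(-87) − 32·(-682))/440 = 149/110.
At s = 13: ĝ = (-327/110)·(13) + (149/110)·(1) = -2051/55.

ĝ = -37.2909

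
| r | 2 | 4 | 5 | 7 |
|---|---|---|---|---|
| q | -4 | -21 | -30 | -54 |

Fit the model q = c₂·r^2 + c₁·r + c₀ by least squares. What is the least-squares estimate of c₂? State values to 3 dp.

c₂ = -0.583

Normal-equation sums: Σr^2·r^2 = 3298, Σr^2·r = 540, Σr^2 = 94, Σr·r = 94, Σr = 18, Σ1 = 4.
Moment sums: Σr^2·q = -3748, Σr·q = -620, Σq = -109.
Normal equations: [[3298, 540, 94]; [540, 94, 18]; [94, 18, 4]]·[c₂, c₁, c₀]ᵀ = [-3748, -620, -109]ᵀ.
Inverting the 3×3 Gram matrix, [c₂, c₁, c₀]ᵀ = [-7/12, -245/52, 1195/156]ᵀ.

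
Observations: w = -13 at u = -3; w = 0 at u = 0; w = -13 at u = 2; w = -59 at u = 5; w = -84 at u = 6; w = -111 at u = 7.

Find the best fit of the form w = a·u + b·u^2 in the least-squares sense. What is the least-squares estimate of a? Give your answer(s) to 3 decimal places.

a = -1.833

Entries of XᵀX: Σu·u = 123, Σu·u^2 = 665, Σu^2·u^2 = 4419.
For Xᵀw: Σu·w = -1563, Σu^2·w = -10107.
Eliminating b: 4419·(row 1) − 665·(row 2) gives 101312·a = 4419·(-1563) − 665·(-10107) = -185742, so a = -92871/50656.
Then b = ((-10107) − 665·(-92871/50656))/4419 = -101883/50656.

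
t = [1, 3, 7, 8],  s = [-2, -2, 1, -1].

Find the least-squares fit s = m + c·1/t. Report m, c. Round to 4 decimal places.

m = -0.1715, c = -2.0696

Compute the Gram sums: Σ1 = 4, Σ1/t = 269/168, Σ1/t·1/t = 32377/28224.
And Σs = -4, Σ1/t·s = -445/168.
Δ = 4·(32377/28224) − (269/168)² = 19049/9408.
m = ((-4)·(32377/28224) − (269/168)·(-445/168))/(19049/9408) = -9803/57147; c = (4·(-445/168) − (269/168)·(-4))/(19049/9408) = -39424/19049.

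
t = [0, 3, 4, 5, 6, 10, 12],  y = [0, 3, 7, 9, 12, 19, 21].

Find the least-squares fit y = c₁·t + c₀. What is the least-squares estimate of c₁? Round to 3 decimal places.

Compute the Gram sums: Σt·t = 330, Σt = 40, Σ1 = 7.
Right-hand side: Σt·y = 596, Σy = 71.
Normal equations: [[330, 40]; [40, 7]]·[c₁, c₀]ᵀ = [596, 71]ᵀ.
det = 330·7 − 40² = 710.
c₁ = (596·7 − 40·71)/710 = 666/355; c₀ = (330·71 − 40·596)/710 = -41/71.

c₁ = 1.876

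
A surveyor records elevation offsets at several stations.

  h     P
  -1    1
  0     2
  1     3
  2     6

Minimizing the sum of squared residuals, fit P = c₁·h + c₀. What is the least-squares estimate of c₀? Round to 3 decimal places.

c₀ = 2.200

From the data, Σh·h = 6, Σh = 2, Σ1 = 4.
And Σh·P = 14, ΣP = 12.
Normal equations: [[6, 2]; [2, 4]]·[c₁, c₀]ᵀ = [14, 12]ᵀ.
Determinant 6·4 − 2² = 20.
c₁ = (14·4 − 2·12)/20 = 8/5; c₀ = (6·12 − 2·14)/20 = 11/5.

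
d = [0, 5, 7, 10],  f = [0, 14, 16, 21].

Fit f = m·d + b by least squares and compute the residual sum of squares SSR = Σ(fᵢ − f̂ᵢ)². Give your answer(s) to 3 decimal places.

SSR = 8.179

Setting ∂/∂m … = 0 gives: 174·m + 22·b = 392;  22·m + 4·b = 51.
(Σd·d = 174, Σd = 22, Σ1 = 4, Σd·f = 392, Σf = 51.)
Eliminating b: 4·(row 1) − 22·(row 2) gives 212·m = 4·392 − 22·51 = 446, so m = 223/106.
Then b = (51 − 22·(223/106))/4 = 125/106.
Residuals: -125/106, 122/53, 5/53, -129/106; SSR = 867/106.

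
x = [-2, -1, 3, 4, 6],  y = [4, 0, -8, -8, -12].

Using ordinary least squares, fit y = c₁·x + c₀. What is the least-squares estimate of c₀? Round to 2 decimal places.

c₀ = -0.97

Compute the Gram sums: Σx·x = 66, Σx = 10, Σ1 = 5.
And Σx·y = -136, Σy = -24.
Normal equations: [[66, 10]; [10, 5]]·[c₁, c₀]ᵀ = [-136, -24]ᵀ.
Δ = 66·5 − 10² = 230.
c₁ = ((-136)·5 − 10·(-24))/230 = -44/23; c₀ = (66·(-24) − 10·(-136))/230 = -112/115.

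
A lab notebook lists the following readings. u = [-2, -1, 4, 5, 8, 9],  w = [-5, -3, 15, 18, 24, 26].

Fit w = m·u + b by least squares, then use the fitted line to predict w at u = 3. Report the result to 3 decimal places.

Compute the Gram sums: Σu·u = 191, Σu = 23, Σ1 = 6.
Moment sums: Σu·w = 589, Σw = 75.
So MᵀM·[m, b]ᵀ = Mᵀw: [[191, 23]; [23, 6]]·[m, b]ᵀ = [589, 75]ᵀ.
Determinant 191·6 − 23² = 617.
m = (589·6 − 23·75)/617 = 1809/617; b = (191·75 − 23·589)/617 = 778/617.
At u = 3: ŵ = (1809/617)·(3) + (778/617)·(1) = 6205/617.

ŵ = 10.057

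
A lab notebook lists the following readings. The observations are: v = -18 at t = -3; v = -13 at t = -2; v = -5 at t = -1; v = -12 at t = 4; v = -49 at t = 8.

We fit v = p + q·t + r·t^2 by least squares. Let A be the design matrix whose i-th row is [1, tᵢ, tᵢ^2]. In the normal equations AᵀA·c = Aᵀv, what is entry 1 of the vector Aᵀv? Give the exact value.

-97

Entry 1 ↔ basis 1, so (Aᵀv)_{1} = Σᵢ vᵢ = (1)·(-18) + (1)·(-13) + (1)·(-5) + (1)·(-12) + (1)·(-49) = -97.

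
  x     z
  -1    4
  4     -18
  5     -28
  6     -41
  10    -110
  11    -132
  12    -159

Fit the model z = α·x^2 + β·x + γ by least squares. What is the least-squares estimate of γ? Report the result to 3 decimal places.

Normal-equation sums: Σx^2·x^2 = 47555, Σx^2·x = 4463, Σx^2 = 443, Σx·x = 443, Σx = 47, Σ1 = 7.
Moment sums: Σx^2·z = -52328, Σx·z = -4922, Σz = -484.
Normal equations: [[47555, 4463, 443]; [4463, 443, 47]; [443, 47, 7]]·[α, β, γ]ᵀ = [-52328, -4922, -484]ᵀ.
Inverting the 3×3 Gram matrix, [α, β, γ]ᵀ = [-11483/11312, -14311/11312, 20327/5656]ᵀ.

γ = 3.594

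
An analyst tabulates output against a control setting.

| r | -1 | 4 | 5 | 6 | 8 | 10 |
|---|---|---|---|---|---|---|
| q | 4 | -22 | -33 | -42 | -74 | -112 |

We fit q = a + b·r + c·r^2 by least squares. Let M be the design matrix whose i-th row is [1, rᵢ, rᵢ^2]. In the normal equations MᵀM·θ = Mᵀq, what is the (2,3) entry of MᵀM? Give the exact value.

Row 2 ↔ basis r, column 3 ↔ basis r^2, so (MᵀM)_{2,3} = Σᵢ (r)·(r^2) = (-1)·(1) + (4)·(16) + (5)·(25) + (6)·(36) + (8)·(64) + (10)·(100) = 1916.

1916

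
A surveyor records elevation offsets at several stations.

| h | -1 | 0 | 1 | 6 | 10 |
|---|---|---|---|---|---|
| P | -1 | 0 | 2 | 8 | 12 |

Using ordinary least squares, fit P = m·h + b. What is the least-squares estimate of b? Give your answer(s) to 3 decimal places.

Sums needed: Σh·h = 138, Σh = 16, Σ1 = 5.
And Σh·P = 171, ΣP = 21.
Δ = 138·5 − 16² = 434.
m = (171·5 − 16·21)/434 = 519/434; b = (138·21 − 16·171)/434 = 81/217.

b = 0.373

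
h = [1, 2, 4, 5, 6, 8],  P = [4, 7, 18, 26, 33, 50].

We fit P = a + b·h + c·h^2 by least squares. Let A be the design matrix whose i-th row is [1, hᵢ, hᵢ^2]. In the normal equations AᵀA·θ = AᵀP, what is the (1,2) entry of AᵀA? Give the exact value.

Row 1 ↔ basis 1, column 2 ↔ basis h, so (AᵀA)_{1,2} = Σᵢ h = (1)·(1) + (1)·(2) + (1)·(4) + (1)·(5) + (1)·(6) + (1)·(8) = 26.

26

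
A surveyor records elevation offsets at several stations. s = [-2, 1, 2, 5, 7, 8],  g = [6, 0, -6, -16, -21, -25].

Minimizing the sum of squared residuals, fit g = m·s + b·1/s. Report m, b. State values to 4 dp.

The normal system XᵀX·[m, b]ᵀ = Xᵀg is [[147, 6]; [6, 123561/78400]]·[m, b]ᵀ = [-451, -613/40]ᵀ.
Δ = 147·(123561/78400) − 6² = 313083/1600.
m = ((-451)·(123561/78400) − 6·(-613/40))/(313083/1600) = -16172377/5113689; b = (147·(-613/40) − 6·(-451))/(313083/1600) = 241720/104361.

m = -3.1626, b = 2.3162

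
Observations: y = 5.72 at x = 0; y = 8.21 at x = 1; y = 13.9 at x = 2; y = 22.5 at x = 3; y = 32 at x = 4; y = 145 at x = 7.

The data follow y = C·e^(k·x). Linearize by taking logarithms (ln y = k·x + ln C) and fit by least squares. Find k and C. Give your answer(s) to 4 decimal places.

Linearized form: ln y = k·x + ln C. From the 6 transformed points,
XᵀX = [[79.0000, 17.0000]; [17.0000, 6]], rhs = [65.4098, 18.0372]ᵀ  (here Σx = 17.0000, Σ(x)² = 79.0000, Σln y = 18.0372, Σx·ln y = 65.4098).
Slope k = (n·Σx·ln y − Σx·Σln y)/(n·Σ(x)² − (Σx)²) = (6·65.4098 − 17.0000·18.0372)/185.0000 = 0.46393; ln C = (Σln y − k·Σx)/n = 1.69174, so C = exp(1.69174) = 5.42894.

k = 0.4639, C = 5.4289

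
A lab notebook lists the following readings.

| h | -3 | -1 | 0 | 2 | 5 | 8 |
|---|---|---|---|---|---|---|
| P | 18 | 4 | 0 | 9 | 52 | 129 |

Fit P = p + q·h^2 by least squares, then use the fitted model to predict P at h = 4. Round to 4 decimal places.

The normal equations are: 6·p + 103·q = 212;  103·p + 4819·q = 9758.
(Σ1 = 6, Σh^2 = 103, Σh^2·h^2 = 4819, ΣP = 212, Σh^2·P = 9758.)
Eliminating q: 4819·(row 1) − 103·(row 2) gives 18305·p = 4819·212 − 103·9758 = 16554, so p = 16554/18305.
Then q = (9758 − 103·(16554/18305))/4819 = 36712/18305.
At h = 4: P̂ = (16554/18305)·(1) + (36712/18305)·(16) = 86278/2615.

P̂ = 32.9935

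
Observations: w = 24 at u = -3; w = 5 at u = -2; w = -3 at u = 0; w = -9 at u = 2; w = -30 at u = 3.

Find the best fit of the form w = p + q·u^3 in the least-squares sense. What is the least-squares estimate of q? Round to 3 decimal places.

With design matrix A, AᵀA = [[5, 0]; [0, 1586]] and Aᵀw = [-13, -1570]ᵀ.
Determinant 5·1586 − 0² = 7930.
p = ((-13)·1586 − 0·(-1570))/7930 = -13/5; q = (5·(-1570) − 0·(-13))/7930 = -785/793.

q = -0.990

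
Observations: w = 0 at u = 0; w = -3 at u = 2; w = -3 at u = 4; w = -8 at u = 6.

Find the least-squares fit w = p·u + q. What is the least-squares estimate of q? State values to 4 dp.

q = 0.1000

The normal system XᵀX·[p, q]ᵀ = Xᵀw is [[56, 12]; [12, 4]]·[p, q]ᵀ = [-66, -14]ᵀ.
Δ = 56·4 − 12² = 80.
p = ((-66)·4 − 12·(-14))/80 = -6/5; q = (56·(-14) − 12·(-66))/80 = 1/10.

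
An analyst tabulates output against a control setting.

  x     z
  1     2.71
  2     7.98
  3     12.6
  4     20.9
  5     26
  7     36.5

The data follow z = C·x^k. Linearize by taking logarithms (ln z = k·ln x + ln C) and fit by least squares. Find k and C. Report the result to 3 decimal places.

Linearized form: ln z = k·ln x + ln C. From the 6 transformed points,
Sums: Σln x = 6.7334, Σ(ln x)² = 9.9861, Σln z = 15.5027, Σln x·ln z = 20.6809.
Normal system: [[9.9861, 6.7334]; [6.7334, 6]]·[k, ln C]ᵀ = [20.6809, 15.5027]ᵀ.
Δ = 9.9861·6 − (6.7334)² = 14.5777; k = (20.6809·6 − 6.7334·15.5027)/14.5777 = 1.35133, ln C = (9.9861·15.5027 − 6.7334·20.6809)/14.5777 = 1.06728, so C = exp(1.06728) = 2.90747.

k = 1.351, C = 2.907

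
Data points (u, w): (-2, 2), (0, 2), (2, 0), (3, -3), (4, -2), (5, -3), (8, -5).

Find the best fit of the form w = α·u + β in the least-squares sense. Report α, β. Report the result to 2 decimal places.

From the data, Σu·u = 122, Σu = 20, Σ1 = 7.
And Σu·w = -76, Σw = -9.
Determinant 122·7 − 20² = 454.
α = ((-76)·7 − 20·(-9))/454 = -176/227; β = (122·(-9) − 20·(-76))/454 = 211/227.

α = -0.78, β = 0.93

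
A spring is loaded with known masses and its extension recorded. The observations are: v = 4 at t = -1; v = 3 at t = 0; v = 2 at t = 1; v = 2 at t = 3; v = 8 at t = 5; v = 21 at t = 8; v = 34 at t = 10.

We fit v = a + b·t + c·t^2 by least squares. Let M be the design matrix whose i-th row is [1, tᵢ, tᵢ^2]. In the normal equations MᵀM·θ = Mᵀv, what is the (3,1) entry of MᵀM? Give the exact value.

Row 3 ↔ basis t^2, column 1 ↔ basis 1, so (MᵀM)_{3,1} = Σᵢ t^2 = (1)·(1) + (0)·(1) + (1)·(1) + (9)·(1) + (25)·(1) + (64)·(1) + (100)·(1) = 200.

200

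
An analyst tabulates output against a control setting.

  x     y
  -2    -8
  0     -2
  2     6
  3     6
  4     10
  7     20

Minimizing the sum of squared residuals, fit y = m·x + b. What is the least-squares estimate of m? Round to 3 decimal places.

m = 3.068

Entries of AᵀA: Σx·x = 82, Σx = 14, Σ1 = 6.
And Σx·y = 226, Σy = 32.
AᵀA·[m, b]ᵀ = Aᵀy becomes [[82, 14]; [14, 6]]·[m, b]ᵀ = [226, 32]ᵀ.
Eliminating b: 6·(row 1) − 14·(row 2) gives 296·m = 6·226 − 14·32 = 908, so m = 227/74.
Then b = (32 − 14·(227/74))/6 = -135/74.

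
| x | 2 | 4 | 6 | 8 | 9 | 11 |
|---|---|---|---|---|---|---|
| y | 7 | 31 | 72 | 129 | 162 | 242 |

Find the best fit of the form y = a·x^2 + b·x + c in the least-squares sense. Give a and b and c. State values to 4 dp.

From the data, Σx^2·x^2 = 26866, Σx^2·x = 2860, Σx^2 = 322, Σx·x = 322, Σx = 40, Σ1 = 6.
Moment sums: Σx^2·y = 53776, Σx·y = 5722, Σy = 643.
So AᵀA·[a, b, c]ᵀ = Aᵀy: [[26866, 2860, 322]; [2860, 322, 40]; [322, 40, 6]]·[a, b, c]ᵀ = [53776, 5722, 643]ᵀ.
Inverting the 3×3 Gram matrix, [a, b, c]ᵀ = [21155/10772, 3351/5386, -25599/10772]ᵀ.

a = 1.9639, b = 0.6222, c = -2.3764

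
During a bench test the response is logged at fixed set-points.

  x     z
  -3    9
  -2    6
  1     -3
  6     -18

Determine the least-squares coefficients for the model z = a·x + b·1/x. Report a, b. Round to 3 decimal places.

a = -3.000, b = 0.000

Sums needed: Σx·x = 50, Σx·1/x = 4, Σ1/x·1/x = 25/18.
And Σx·z = -150, Σ1/x·z = -12.
Eliminating b: (25/18)·(row 1) − 4·(row 2) gives (481/9)·a = (25/18)·(-150) − 4·(-12) = -481/3, so a = -3.
Then b = ((-12) − 4·(-3))/(25/18) = 0.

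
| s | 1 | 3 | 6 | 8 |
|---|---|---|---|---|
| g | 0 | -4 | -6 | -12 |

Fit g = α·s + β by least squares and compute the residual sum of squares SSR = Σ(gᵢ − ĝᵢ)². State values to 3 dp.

From the data, Σs·s = 110, Σs = 18, Σ1 = 4.
Right-hand side: Σs·g = -144, Σg = -22.
XᵀX·[α, β]ᵀ = Xᵀg becomes [[110, 18]; [18, 4]]·[α, β]ᵀ = [-144, -22]ᵀ.
Δ = 110·4 − 18² = 116.
α = ((-144)·4 − 18·(-22))/116 = -45/29; β = (110·(-22) − 18·(-144))/116 = 43/29.
Residuals: 2/29, -24/29, 53/29, -31/29; SSR = 150/29.

SSR = 5.172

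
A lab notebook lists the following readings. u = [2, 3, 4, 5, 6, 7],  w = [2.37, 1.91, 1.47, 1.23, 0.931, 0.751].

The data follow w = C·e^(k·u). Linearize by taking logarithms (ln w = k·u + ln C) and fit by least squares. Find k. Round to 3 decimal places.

Let Y = ln w. Fitting Y = k·u + ln C by least squares:
XᵀX = [[139.0000, 27.0000]; [27.0000, 6]], rhs = [3.8098, 1.7444]ᵀ  (here Σu = 27.0000, Σ(u)² = 139.0000, Σln w = 1.7444, Σu·ln w = 3.8098).
Solving (det = 105.0000): k = -0.23086, ln C = 1.32963.

k = -0.231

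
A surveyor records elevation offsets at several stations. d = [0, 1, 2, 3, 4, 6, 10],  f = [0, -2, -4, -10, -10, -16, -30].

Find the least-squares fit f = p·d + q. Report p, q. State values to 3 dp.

p = -3.004, q = 0.872

Normal-equation sums: Σd·d = 166, Σd = 26, Σ1 = 7.
And Σd·f = -476, Σf = -72.
Eliminating q: 7·(row 1) − 26·(row 2) gives 486·p = 7·(-476) − 26·(-72) = -1460, so p = -730/243.
Then q = ((-72) − 26·(-730/243))/7 = 212/243.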